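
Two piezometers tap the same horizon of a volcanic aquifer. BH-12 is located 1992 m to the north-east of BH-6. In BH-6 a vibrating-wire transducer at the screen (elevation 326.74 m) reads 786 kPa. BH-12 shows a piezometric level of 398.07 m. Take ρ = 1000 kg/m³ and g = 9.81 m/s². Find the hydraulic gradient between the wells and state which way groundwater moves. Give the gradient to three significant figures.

i ≈ 0.00441; groundwater flows toward the north-east

Pressure head at BH-6: ψ = P/(ρg) = 786×1000 / (1000 × 9.81) = 80.12 m.
Total head at BH-6: h = z + ψ = 326.74 + 80.12 = 406.86 m.
Total head at BH-12: h = 398.07 m (water level in the piezometer is the total head).
Head difference: h(BH-6) − h(BH-12) = 406.86 − 398.07 = 8.79 m.
Hydraulic gradient: i = |Δh| / L = 8.79 / 1992 = 0.00441.
Flow is from higher to lower head: from BH-6 toward BH-12, i.e. toward the north-east.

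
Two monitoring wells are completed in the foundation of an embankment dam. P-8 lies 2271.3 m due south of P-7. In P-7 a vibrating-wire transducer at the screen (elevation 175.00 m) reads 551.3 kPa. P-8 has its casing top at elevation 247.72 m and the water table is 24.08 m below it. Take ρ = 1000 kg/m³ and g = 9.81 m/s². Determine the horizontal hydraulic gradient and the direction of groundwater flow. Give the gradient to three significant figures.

Pressure head at P-7: ψ = P/(ρg) = 551.3×1000 / (1000 × 9.81) = 56.20 m.
Total head at P-7: h = z + ψ = 175.00 + 56.20 = 231.20 m.
Total head at P-8: h = 247.72 − 24.08 = 223.64 m.
Head difference: h(P-7) − h(P-8) = 231.20 − 223.64 = 7.56 m.
Hydraulic gradient: i = |Δh| / L = 7.56 / 2271.3 = 0.00333.
Flow is from higher to lower head: from P-7 toward P-8, i.e. toward the south.

i ≈ 0.00333; groundwater flows toward the south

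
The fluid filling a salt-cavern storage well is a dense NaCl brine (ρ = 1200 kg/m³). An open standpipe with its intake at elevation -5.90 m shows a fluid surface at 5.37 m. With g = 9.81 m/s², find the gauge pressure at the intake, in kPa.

P ≈ 133 kPa

Pressure head ψ = h − z = 5.37 − (-5.90) = 11.27 m.
P = ρgψ = 1200 × 9.81 × 11.27 = 132670 Pa ≈ 133 kPa.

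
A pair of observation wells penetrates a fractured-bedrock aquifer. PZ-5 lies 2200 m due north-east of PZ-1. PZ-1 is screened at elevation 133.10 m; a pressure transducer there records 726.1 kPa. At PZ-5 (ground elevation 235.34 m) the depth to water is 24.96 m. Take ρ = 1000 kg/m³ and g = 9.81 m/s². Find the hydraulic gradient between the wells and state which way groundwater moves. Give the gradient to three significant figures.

Pressure head at PZ-1: ψ = P/(ρg) = 726.1×1000 / (1000 × 9.81) = 74.02 m.
Total head at PZ-1: h = z + ψ = 133.10 + 74.02 = 207.12 m.
Total head at PZ-5: h = 235.34 − 24.96 = 210.38 m.
Head difference: h(PZ-1) − h(PZ-5) = 207.12 − 210.38 = -3.26 m.
Hydraulic gradient: i = |Δh| / L = 3.26 / 2200 = 0.00148.
Flow is from higher to lower head: from PZ-5 toward PZ-1, i.e. toward the south-west.

i ≈ 0.00148; groundwater flows toward the south-west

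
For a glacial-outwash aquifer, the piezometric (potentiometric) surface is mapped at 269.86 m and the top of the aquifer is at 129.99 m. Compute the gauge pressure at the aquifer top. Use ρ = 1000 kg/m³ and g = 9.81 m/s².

P ≈ 1370 kPa

Pressure head at the aquifer top: ψ = h − z = 269.86 − 129.99 = 139.87 m.
P = ρgψ = 1000 × 9.81 × 139.87 = 1372125 Pa ≈ 1370 kPa.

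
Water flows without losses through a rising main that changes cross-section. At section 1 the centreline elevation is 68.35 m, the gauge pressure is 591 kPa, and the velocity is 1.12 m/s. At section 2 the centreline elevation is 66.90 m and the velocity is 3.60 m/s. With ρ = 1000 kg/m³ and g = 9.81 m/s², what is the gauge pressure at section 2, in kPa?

Pressure head at 1: ψ₁ = P₁/(ρg) = 591×1000 / (1000 × 9.81) = 60.24 m.
Velocity heads: v₁²/2g = 1.12²/19.62 = 0.064 m; v₂²/2g = 3.60²/19.62 = 0.661 m.
Total head H = z₁ + ψ₁ + v₁²/2g = 68.35 + 60.24 + 0.064 = 128.65 m.
ψ₂ = H − z₂ − v₂²/2g = 128.65 − 66.90 − 0.661 = 61.09 m.
P₂ = ρgψ₂ = 1000 × 9.81 × 61.09 ≈ 599 kPa.

P₂ ≈ 599 kPa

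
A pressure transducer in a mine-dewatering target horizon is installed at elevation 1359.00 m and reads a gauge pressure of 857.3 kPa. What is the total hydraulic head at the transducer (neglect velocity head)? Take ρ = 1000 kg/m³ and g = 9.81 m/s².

ψ = P/(ρg) = 857.3×1000 / (1000 × 9.81) = 87.39 m.
h = z + ψ = 1359.00 + 87.39 = 1446.39 m.

h ≈ 1446.39 m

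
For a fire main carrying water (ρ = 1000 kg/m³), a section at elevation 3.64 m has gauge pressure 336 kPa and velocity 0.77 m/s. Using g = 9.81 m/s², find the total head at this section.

h ≈ 37.92 m

Pressure head ψ = P/(ρg) = 336×1000 / (1000 × 9.81) = 34.25 m.
Velocity head = v²/(2g) = 0.77² / (2 × 9.81) = 0.030 m.
h = z + ψ + v²/(2g) = 3.64 + 34.25 + 0.030 = 37.92 m.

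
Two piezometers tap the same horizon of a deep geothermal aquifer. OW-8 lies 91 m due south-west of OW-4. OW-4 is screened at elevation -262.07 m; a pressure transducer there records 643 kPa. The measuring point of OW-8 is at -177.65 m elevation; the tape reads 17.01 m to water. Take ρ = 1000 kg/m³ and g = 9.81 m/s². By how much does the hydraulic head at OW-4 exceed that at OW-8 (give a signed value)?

Pressure head at OW-4: ψ = P/(ρg) = 643×1000 / (1000 × 9.81) = 65.55 m.
Total head at OW-4: h = z + ψ = -262.07 + 65.55 = -196.52 m.
Total head at OW-8: h = -177.65 − 17.01 = -194.66 m.
Head difference: h(OW-4) − h(OW-8) = -196.52 − (-194.66) = -1.86 m.

Δh ≈ -1.86 m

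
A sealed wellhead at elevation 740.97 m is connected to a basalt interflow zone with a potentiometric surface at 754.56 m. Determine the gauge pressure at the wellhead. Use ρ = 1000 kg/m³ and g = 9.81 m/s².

Head above the cap: Δh = 754.56 − 740.97 = 13.59 m.
P = ρgΔh = 1000 × 9.81 × 13.59 = 133318 Pa ≈ 133 kPa.

P ≈ 133 kPa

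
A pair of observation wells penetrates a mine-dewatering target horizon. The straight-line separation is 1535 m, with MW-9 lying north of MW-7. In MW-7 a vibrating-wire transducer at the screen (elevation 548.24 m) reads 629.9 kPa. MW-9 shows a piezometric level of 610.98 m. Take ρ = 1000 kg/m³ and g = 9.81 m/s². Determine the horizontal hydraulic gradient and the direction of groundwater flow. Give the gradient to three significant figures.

i ≈ 0.000958; groundwater flows toward the north

Pressure head at MW-7: ψ = P/(ρg) = 629.9×1000 / (1000 × 9.81) = 64.21 m.
Total head at MW-7: h = z + ψ = 548.24 + 64.21 = 612.45 m.
Total head at MW-9: h = 610.98 m (water level in the piezometer is the total head).
Head difference: h(MW-7) − h(MW-9) = 612.45 − 610.98 = 1.47 m.
Hydraulic gradient: i = |Δh| / L = 1.47 / 1535 = 0.000958.
Flow is from higher to lower head: from MW-7 toward MW-9, i.e. toward the north.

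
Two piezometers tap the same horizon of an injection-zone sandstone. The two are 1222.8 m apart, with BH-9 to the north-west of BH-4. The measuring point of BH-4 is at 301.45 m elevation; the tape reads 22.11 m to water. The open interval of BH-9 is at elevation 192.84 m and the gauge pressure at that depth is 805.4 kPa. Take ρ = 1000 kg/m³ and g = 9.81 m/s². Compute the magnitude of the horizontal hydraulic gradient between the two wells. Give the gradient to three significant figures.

i ≈ 0.00360

Total head at BH-4: h = 301.45 − 22.11 = 279.34 m.
Pressure head at BH-9: ψ = P/(ρg) = 805.4×1000 / (1000 × 9.81) = 82.10 m.
Total head at BH-9: h = z + ψ = 192.84 + 82.10 = 274.94 m.
Head difference: h(BH-4) − h(BH-9) = 279.34 − 274.94 = 4.40 m.
Hydraulic gradient: i = |Δh| / L = 4.40 / 1222.8 = 0.00360.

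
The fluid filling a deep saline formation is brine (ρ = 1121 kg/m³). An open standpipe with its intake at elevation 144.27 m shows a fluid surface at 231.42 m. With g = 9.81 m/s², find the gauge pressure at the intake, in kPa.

P ≈ 958 kPa

Pressure head ψ = h − z = 231.42 − 144.27 = 87.15 m.
P = ρgψ = 1121 × 9.81 × 87.15 = 958389 Pa ≈ 958 kPa.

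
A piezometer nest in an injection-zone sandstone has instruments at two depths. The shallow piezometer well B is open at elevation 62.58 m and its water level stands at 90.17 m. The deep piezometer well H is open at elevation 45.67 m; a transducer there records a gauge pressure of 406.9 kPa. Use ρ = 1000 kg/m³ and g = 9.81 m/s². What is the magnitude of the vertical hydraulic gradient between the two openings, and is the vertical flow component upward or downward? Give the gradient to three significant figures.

Total head at well B: h = 90.17 m (water level in the standpipe).
Pressure head at well H: ψ = P/(ρg) = 406.9×1000 / (1000 × 9.81) = 41.48 m.
Total head at well H: h = z + ψ = 45.67 + 41.48 = 87.15 m.
Δh = h(well B) − h(well H) = 90.17 − 87.15 = 3.02 m.
Vertical separation Δz = 62.58 − 45.67 = 16.91 m.
|i_v| = |Δh| / Δz = 3.02 / 16.91 = 0.179.
Head is higher in the shallow piezometer, so vertical flow is downward (recharge condition).

|i_v| ≈ 0.179; vertical flow is downward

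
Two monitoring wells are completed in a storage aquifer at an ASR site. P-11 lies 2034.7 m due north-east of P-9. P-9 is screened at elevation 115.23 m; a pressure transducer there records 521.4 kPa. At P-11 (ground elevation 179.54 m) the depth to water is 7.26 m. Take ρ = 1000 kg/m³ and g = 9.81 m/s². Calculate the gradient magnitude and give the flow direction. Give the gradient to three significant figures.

i ≈ 0.00192; groundwater flows toward the south-west

Pressure head at P-9: ψ = P/(ρg) = 521.4×1000 / (1000 × 9.81) = 53.15 m.
Total head at P-9: h = z + ψ = 115.23 + 53.15 = 168.38 m.
Total head at P-11: h = 179.54 − 7.26 = 172.28 m.
Head difference: h(P-9) − h(P-11) = 168.38 − 172.28 = -3.90 m.
Hydraulic gradient: i = |Δh| / L = 3.90 / 2034.7 = 0.00192.
Flow is from higher to lower head: from P-11 toward P-9, i.e. toward the south-west.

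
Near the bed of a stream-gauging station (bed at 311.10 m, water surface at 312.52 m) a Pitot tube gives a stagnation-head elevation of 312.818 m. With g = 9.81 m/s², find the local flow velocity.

Near the bed, under hydrostatic conditions, the piezometric head (z + ψ) equals the free-surface elevation, 312.52 m.
Velocity head = total − piezometric = 312.818 − 312.52 = 0.298 m.
v = √(2g·h_v) = √(2 × 9.81 × 0.298) = 2.42 m/s.

v ≈ 2.42 m/s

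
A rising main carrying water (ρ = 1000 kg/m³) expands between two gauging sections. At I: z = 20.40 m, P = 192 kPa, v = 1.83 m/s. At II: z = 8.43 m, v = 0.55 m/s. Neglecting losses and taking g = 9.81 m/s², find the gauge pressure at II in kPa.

P₂ ≈ 311 kPa

Pressure head at I: ψ₁ = P₁/(ρg) = 192×1000 / (1000 × 9.81) = 19.57 m.
Velocity heads: v₁²/2g = 1.83²/19.62 = 0.171 m; v₂²/2g = 0.55²/19.62 = 0.015 m.
Total head H = z₁ + ψ₁ + v₁²/2g = 20.40 + 19.57 + 0.171 = 40.14 m.
ψ₂ = H − z₂ − v₂²/2g = 40.14 − 8.43 − 0.015 = 31.70 m.
P₂ = ρgψ₂ = 1000 × 9.81 × 31.70 ≈ 311 kPa.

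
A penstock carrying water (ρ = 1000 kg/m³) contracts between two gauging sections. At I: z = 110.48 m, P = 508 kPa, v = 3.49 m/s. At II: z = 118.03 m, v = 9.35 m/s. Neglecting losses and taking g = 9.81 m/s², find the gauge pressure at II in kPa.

Pressure head at I: ψ₁ = P₁/(ρg) = 508×1000 / (1000 × 9.81) = 51.78 m.
Velocity heads: v₁²/2g = 3.49²/19.62 = 0.621 m; v₂²/2g = 9.35²/19.62 = 4.456 m.
Total head H = z₁ + ψ₁ + v₁²/2g = 110.48 + 51.78 + 0.621 = 162.88 m.
ψ₂ = H − z₂ − v₂²/2g = 162.88 − 118.03 − 4.456 = 40.39 m.
P₂ = ρgψ₂ = 1000 × 9.81 × 40.39 ≈ 396 kPa.

P₂ ≈ 396 kPa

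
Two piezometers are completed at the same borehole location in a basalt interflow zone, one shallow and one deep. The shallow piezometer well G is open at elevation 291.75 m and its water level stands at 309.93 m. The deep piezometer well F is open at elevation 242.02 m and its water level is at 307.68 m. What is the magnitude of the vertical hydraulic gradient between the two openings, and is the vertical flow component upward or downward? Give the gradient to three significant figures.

|i_v| ≈ 0.0452; vertical flow is downward

Total head at well G: h = 309.93 m (water level in the standpipe).
Total head at well F: h = 307.68 m.
Δh = h(well G) − h(well F) = 309.93 − 307.68 = 2.25 m.
Vertical separation Δz = 291.75 − 242.02 = 49.73 m.
|i_v| = |Δh| / Δz = 2.25 / 49.73 = 0.0452.
Head is higher in the shallow piezometer, so vertical flow is downward (recharge condition).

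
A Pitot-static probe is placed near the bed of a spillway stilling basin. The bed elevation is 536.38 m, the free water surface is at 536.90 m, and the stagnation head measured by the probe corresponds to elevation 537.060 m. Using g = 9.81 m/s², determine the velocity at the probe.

Near the bed, under hydrostatic conditions, the piezometric head (z + ψ) equals the free-surface elevation, 536.90 m.
Velocity head = total − piezometric = 537.060 − 536.90 = 0.160 m.
v = √(2g·h_v) = √(2 × 9.81 × 0.160) = 1.77 m/s.

v ≈ 1.77 m/s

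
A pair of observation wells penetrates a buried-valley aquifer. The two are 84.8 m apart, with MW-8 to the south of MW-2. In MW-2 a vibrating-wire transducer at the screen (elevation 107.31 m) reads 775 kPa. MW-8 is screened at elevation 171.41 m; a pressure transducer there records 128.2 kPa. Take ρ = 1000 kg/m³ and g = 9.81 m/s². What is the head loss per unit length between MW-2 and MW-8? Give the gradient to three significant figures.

i ≈ 0.0216 m/m

Pressure head at MW-2: ψ = P/(ρg) = 775×1000 / (1000 × 9.81) = 79.00 m.
Total head at MW-2: h = z + ψ = 107.31 + 79.00 = 186.31 m.
Pressure head at MW-8: ψ = P/(ρg) = 128.2×1000 / (1000 × 9.81) = 13.07 m.
Total head at MW-8: h = z + ψ = 171.41 + 13.07 = 184.48 m.
Head difference: h(MW-2) − h(MW-8) = 186.31 − 184.48 = 1.83 m.
Hydraulic gradient: i = |Δh| / L = 1.83 / 84.8 = 0.0216.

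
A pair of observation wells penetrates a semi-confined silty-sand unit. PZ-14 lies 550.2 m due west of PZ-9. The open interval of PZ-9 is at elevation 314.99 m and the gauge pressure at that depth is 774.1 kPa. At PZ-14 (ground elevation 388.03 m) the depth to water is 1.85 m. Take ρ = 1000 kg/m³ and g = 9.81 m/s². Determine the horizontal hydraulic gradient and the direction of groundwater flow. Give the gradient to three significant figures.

i ≈ 0.0140; groundwater flows toward the west

Pressure head at PZ-9: ψ = P/(ρg) = 774.1×1000 / (1000 × 9.81) = 78.91 m.
Total head at PZ-9: h = z + ψ = 314.99 + 78.91 = 393.90 m.
Total head at PZ-14: h = 388.03 − 1.85 = 386.18 m.
Head difference: h(PZ-9) − h(PZ-14) = 393.90 − 386.18 = 7.72 m.
Hydraulic gradient: i = |Δh| / L = 7.72 / 550.2 = 0.0140.
Flow is from higher to lower head: from PZ-9 toward PZ-14, i.e. toward the west.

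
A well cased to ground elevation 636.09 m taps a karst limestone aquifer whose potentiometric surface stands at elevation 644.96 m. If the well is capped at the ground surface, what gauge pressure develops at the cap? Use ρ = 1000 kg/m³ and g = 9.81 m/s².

P ≈ 87.0 kPa

Head above the cap: Δh = 644.96 − 636.09 = 8.87 m.
P = ρgΔh = 1000 × 9.81 × 8.87 = 87015 Pa ≈ 87.0 kPa.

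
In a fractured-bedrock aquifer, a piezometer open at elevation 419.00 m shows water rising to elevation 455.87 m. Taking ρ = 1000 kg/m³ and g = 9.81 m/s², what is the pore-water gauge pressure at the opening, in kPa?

P ≈ 362 kPa

Pressure head ψ = h − z = 455.87 − 419.00 = 36.87 m.
P = ρgψ = 1000 × 9.81 × 36.87 = 361695 Pa ≈ 362 kPa.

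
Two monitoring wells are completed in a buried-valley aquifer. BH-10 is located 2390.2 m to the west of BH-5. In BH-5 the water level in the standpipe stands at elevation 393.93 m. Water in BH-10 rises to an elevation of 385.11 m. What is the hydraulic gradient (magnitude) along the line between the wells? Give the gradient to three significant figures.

i ≈ 0.00369

Total head at BH-5: h = 393.93 m (water level in the piezometer is the total head).
Total head at BH-10: h = 385.11 m (water level in the piezometer is the total head).
Head difference: h(BH-5) − h(BH-10) = 393.93 − 385.11 = 8.82 m.
Hydraulic gradient: i = |Δh| / L = 8.82 / 2390.2 = 0.00369.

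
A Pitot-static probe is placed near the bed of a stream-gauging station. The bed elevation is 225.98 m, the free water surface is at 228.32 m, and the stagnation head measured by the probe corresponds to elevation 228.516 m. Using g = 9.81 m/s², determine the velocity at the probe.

Near the bed, under hydrostatic conditions, the piezometric head (z + ψ) equals the free-surface elevation, 228.32 m.
Velocity head = total − piezometric = 228.516 − 228.32 = 0.196 m.
v = √(2g·h_v) = √(2 × 9.81 × 0.196) = 1.96 m/s.

v ≈ 1.96 m/s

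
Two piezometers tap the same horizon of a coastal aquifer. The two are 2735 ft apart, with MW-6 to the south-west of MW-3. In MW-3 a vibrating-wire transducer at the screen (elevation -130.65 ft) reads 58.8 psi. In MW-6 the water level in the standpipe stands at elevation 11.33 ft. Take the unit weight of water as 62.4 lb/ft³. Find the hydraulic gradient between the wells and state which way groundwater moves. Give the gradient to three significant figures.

i ≈ 0.00230; groundwater flows toward the north-east

Pressure head at MW-3: ψ = 144·P/γ = 144 × 58.8 / 62.4 = 135.69 ft.
Total head at MW-3: h = z + ψ = -130.65 + 135.69 = 5.04 ft.
Total head at MW-6: h = 11.33 ft (water level in the piezometer is the total head).
Head difference: h(MW-3) − h(MW-6) = 5.04 − 11.33 = -6.29 ft.
Hydraulic gradient: i = |Δh| / L = 6.29 / 2735 = 0.00230.
Flow is from higher to lower head: from MW-6 toward MW-3, i.e. toward the north-east.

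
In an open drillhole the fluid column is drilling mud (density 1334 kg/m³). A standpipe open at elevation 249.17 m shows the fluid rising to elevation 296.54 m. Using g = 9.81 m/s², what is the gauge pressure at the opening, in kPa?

Pressure head ψ = h − z = 296.54 − 249.17 = 47.37 m.
P = ρgψ = 1334 × 9.81 × 47.37 = 619909 Pa ≈ 620 kPa.

P ≈ 620 kPa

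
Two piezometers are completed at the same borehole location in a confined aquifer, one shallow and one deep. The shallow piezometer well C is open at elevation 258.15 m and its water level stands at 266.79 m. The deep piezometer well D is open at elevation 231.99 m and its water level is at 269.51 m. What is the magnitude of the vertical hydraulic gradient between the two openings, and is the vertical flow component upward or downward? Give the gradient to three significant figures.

|i_v| ≈ 0.104; vertical flow is upward

Total head at well C: h = 266.79 m (water level in the standpipe).
Total head at well D: h = 269.51 m.
Δh = h(well C) − h(well D) = 266.79 − 269.51 = -2.72 m.
Vertical separation Δz = 258.15 − 231.99 = 26.16 m.
|i_v| = |Δh| / Δz = 2.72 / 26.16 = 0.104.
Head is higher in the deep piezometer, so vertical flow is upward (discharge condition).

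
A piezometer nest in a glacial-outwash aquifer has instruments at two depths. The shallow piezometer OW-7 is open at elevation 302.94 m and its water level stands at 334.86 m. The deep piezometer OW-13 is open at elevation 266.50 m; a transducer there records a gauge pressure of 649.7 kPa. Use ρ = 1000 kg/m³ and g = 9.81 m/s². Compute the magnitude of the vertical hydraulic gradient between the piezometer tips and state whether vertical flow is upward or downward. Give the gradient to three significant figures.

|i_v| ≈ 0.0585; vertical flow is downward

Total head at OW-7: h = 334.86 m (water level in the standpipe).
Pressure head at OW-13: ψ = P/(ρg) = 649.7×1000 / (1000 × 9.81) = 66.23 m.
Total head at OW-13: h = z + ψ = 266.50 + 66.23 = 332.73 m.
Δh = h(OW-7) − h(OW-13) = 334.86 − 332.73 = 2.13 m.
Vertical separation Δz = 302.94 − 266.50 = 36.44 m.
|i_v| = |Δh| / Δz = 2.13 / 36.44 = 0.0585.
Head is higher in the shallow piezometer, so vertical flow is downward (recharge condition).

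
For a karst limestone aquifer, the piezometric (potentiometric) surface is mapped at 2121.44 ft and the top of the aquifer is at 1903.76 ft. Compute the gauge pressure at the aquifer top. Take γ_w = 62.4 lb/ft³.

Pressure head at the aquifer top: ψ = h − z = 2121.44 − 1903.76 = 217.68 ft.
P = γψ/144 = 62.4 × 217.68 / 144 = 94.3 psi.

P ≈ 94.3 psi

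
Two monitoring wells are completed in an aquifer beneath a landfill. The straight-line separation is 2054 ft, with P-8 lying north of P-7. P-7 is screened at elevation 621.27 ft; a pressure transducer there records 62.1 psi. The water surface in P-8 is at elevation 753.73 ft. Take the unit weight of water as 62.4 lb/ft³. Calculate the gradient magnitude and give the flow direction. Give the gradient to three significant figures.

i ≈ 0.00528; groundwater flows toward the north

Pressure head at P-7: ψ = 144·P/γ = 144 × 62.1 / 62.4 = 143.31 ft.
Total head at P-7: h = z + ψ = 621.27 + 143.31 = 764.58 ft.
Total head at P-8: h = 753.73 ft (water level in the piezometer is the total head).
Head difference: h(P-7) − h(P-8) = 764.58 − 753.73 = 10.85 ft.
Hydraulic gradient: i = |Δh| / L = 10.85 / 2054 = 0.00528.
Flow is from higher to lower head: from P-7 toward P-8, i.e. toward the north.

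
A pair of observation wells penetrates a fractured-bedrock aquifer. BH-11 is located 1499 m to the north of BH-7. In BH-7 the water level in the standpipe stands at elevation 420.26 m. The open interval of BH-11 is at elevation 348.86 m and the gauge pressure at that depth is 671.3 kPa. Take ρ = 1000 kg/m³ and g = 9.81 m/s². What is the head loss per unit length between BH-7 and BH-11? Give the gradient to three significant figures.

i ≈ 0.00198 m/m

Total head at BH-7: h = 420.26 m (water level in the piezometer is the total head).
Pressure head at BH-11: ψ = P/(ρg) = 671.3×1000 / (1000 × 9.81) = 68.43 m.
Total head at BH-11: h = z + ψ = 348.86 + 68.43 = 417.29 m.
Head difference: h(BH-7) − h(BH-11) = 420.26 − 417.29 = 2.97 m.
Hydraulic gradient: i = |Δh| / L = 2.97 / 1499 = 0.00198.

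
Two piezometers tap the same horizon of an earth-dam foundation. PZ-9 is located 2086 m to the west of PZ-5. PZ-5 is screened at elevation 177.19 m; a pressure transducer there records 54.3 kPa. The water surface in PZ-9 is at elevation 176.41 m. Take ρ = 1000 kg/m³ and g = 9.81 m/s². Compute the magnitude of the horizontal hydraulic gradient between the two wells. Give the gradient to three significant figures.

i ≈ 0.00303

Pressure head at PZ-5: ψ = P/(ρg) = 54.3×1000 / (1000 × 9.81) = 5.54 m.
Total head at PZ-5: h = z + ψ = 177.19 + 5.54 = 182.73 m.
Total head at PZ-9: h = 176.41 m (water level in the piezometer is the total head).
Head difference: h(PZ-5) − h(PZ-9) = 182.73 − 176.41 = 6.32 m.
Hydraulic gradient: i = |Δh| / L = 6.32 / 2086 = 0.00303.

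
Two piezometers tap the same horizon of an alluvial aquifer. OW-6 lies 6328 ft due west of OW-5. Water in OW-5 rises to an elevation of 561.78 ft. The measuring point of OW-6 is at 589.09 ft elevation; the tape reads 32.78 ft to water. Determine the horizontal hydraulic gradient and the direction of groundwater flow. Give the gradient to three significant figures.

i ≈ 0.000864; groundwater flows toward the west

Total head at OW-5: h = 561.78 ft (water level in the piezometer is the total head).
Total head at OW-6: h = 589.09 − 32.78 = 556.31 ft.
Head difference: h(OW-5) − h(OW-6) = 561.78 − 556.31 = 5.47 ft.
Hydraulic gradient: i = |Δh| / L = 5.47 / 6328 = 0.000864.
Flow is from higher to lower head: from OW-5 toward OW-6, i.e. toward the west.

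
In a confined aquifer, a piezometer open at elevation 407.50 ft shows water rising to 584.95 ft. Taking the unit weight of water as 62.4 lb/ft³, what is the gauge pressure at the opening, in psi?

P ≈ 76.9 psi

Pressure head ψ = h − z = 584.95 − 407.50 = 177.45 ft.
P = γ·ψ / 144 = 62.4 × 177.45 / 144 = 76.9 psi.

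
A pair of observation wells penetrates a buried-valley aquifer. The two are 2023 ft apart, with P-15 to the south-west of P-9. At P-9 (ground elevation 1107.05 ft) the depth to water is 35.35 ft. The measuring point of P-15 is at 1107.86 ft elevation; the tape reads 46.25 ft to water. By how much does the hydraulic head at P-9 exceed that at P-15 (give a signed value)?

Total head at P-9: h = 1107.05 − 35.35 = 1071.70 ft.
Total head at P-15: h = 1107.86 − 46.25 = 1061.61 ft.
Head difference: h(P-9) − h(P-15) = 1071.70 − 1061.61 = 10.09 ft.

Δh ≈ 10.09 ft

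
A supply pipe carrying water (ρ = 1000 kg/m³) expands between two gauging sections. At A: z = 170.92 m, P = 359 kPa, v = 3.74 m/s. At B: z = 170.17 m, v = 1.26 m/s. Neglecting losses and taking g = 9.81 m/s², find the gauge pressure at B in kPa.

Pressure head at A: ψ₁ = P₁/(ρg) = 359×1000 / (1000 × 9.81) = 36.60 m.
Velocity heads: v₁²/2g = 3.74²/19.62 = 0.713 m; v₂²/2g = 1.26²/19.62 = 0.081 m.
Total head H = z₁ + ψ₁ + v₁²/2g = 170.92 + 36.60 + 0.713 = 208.23 m.
ψ₂ = H − z₂ − v₂²/2g = 208.23 − 170.17 − 0.081 = 37.98 m.
P₂ = ρgψ₂ = 1000 × 9.81 × 37.98 ≈ 373 kPa.

P₂ ≈ 373 kPa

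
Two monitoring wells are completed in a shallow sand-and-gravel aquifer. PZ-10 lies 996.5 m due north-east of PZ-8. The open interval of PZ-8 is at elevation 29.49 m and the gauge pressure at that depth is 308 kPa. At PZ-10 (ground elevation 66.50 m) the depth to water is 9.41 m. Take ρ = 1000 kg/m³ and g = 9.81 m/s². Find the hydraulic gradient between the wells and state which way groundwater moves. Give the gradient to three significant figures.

i ≈ 0.00381; groundwater flows toward the north-east

Pressure head at PZ-8: ψ = P/(ρg) = 308×1000 / (1000 × 9.81) = 31.40 m.
Total head at PZ-8: h = z + ψ = 29.49 + 31.40 = 60.89 m.
Total head at PZ-10: h = 66.50 − 9.41 = 57.09 m.
Head difference: h(PZ-8) − h(PZ-10) = 60.89 − 57.09 = 3.80 m.
Hydraulic gradient: i = |Δh| / L = 3.80 / 996.5 = 0.00381.
Flow is from higher to lower head: from PZ-8 toward PZ-10, i.e. toward the north-east.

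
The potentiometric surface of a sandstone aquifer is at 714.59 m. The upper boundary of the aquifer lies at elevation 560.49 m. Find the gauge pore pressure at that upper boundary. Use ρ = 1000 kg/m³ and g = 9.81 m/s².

Pressure head at the aquifer top: ψ = h − z = 714.59 − 560.49 = 154.10 m.
P = ρgψ = 1000 × 9.81 × 154.10 = 1511721 Pa ≈ 1510 kPa.

P ≈ 1510 kPa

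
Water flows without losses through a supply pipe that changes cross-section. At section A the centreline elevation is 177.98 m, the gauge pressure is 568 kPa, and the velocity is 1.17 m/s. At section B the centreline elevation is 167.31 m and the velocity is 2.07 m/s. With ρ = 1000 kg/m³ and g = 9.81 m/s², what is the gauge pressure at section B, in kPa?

P₂ ≈ 671 kPa

Pressure head at A: ψ₁ = P₁/(ρg) = 568×1000 / (1000 × 9.81) = 57.90 m.
Velocity heads: v₁²/2g = 1.17²/19.62 = 0.070 m; v₂²/2g = 2.07²/19.62 = 0.218 m.
Total head H = z₁ + ψ₁ + v₁²/2g = 177.98 + 57.90 + 0.070 = 235.95 m.
ψ₂ = H − z₂ − v₂²/2g = 235.95 − 167.31 − 0.218 = 68.42 m.
P₂ = ρgψ₂ = 1000 × 9.81 × 68.42 ≈ 671 kPa.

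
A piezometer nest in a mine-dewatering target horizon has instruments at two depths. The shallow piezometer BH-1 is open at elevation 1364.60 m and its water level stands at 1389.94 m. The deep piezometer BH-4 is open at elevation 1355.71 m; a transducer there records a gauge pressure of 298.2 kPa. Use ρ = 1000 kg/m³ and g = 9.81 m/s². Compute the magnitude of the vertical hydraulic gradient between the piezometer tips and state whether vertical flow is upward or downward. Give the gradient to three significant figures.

Total head at BH-1: h = 1389.94 m (water level in the standpipe).
Pressure head at BH-4: ψ = P/(ρg) = 298.2×1000 / (1000 × 9.81) = 30.40 m.
Total head at BH-4: h = z + ψ = 1355.71 + 30.40 = 1386.11 m.
Δh = h(BH-1) − h(BH-4) = 1389.94 − 1386.11 = 3.83 m.
Vertical separation Δz = 1364.60 − 1355.71 = 8.89 m.
|i_v| = |Δh| / Δz = 3.83 / 8.89 = 0.431.
Head is higher in the shallow piezometer, so vertical flow is downward (recharge condition).

|i_v| ≈ 0.431; vertical flow is downward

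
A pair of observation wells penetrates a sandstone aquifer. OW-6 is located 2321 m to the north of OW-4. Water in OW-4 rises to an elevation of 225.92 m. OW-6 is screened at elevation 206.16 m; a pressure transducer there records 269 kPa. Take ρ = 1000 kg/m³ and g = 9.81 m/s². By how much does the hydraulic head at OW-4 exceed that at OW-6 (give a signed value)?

Total head at OW-4: h = 225.92 m (water level in the piezometer is the total head).
Pressure head at OW-6: ψ = P/(ρg) = 269×1000 / (1000 × 9.81) = 27.42 m.
Total head at OW-6: h = z + ψ = 206.16 + 27.42 = 233.58 m.
Head difference: h(OW-4) − h(OW-6) = 225.92 − 233.58 = -7.66 m.

Δh ≈ -7.66 m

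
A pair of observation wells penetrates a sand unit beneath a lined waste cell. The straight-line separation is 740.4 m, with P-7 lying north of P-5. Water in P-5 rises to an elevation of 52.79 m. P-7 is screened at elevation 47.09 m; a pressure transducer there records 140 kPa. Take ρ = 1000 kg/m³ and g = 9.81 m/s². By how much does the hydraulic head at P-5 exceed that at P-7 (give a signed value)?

Δh ≈ -8.57 m

Total head at P-5: h = 52.79 m (water level in the piezometer is the total head).
Pressure head at P-7: ψ = P/(ρg) = 140×1000 / (1000 × 9.81) = 14.27 m.
Total head at P-7: h = z + ψ = 47.09 + 14.27 = 61.36 m.
Head difference: h(P-5) − h(P-7) = 52.79 − 61.36 = -8.57 m.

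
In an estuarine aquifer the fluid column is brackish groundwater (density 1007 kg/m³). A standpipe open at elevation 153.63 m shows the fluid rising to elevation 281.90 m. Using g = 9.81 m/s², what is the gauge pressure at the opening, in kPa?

P ≈ 1270 kPa

Pressure head ψ = h − z = 281.90 − 153.63 = 128.27 m.
P = ρgψ = 1007 × 9.81 × 128.27 = 1267137 Pa ≈ 1270 kPa.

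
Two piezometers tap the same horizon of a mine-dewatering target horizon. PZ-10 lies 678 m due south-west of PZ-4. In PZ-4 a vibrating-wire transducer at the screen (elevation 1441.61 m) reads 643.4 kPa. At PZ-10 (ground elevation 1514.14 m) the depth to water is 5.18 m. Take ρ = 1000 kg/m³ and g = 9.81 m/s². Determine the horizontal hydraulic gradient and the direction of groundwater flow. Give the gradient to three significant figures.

i ≈ 0.00260; groundwater flows toward the north-east

Pressure head at PZ-4: ψ = P/(ρg) = 643.4×1000 / (1000 × 9.81) = 65.59 m.
Total head at PZ-4: h = z + ψ = 1441.61 + 65.59 = 1507.20 m.
Total head at PZ-10: h = 1514.14 − 5.18 = 1508.96 m.
Head difference: h(PZ-4) − h(PZ-10) = 1507.20 − 1508.96 = -1.76 m.
Hydraulic gradient: i = |Δh| / L = 1.76 / 678 = 0.00260.
Flow is from higher to lower head: from PZ-10 toward PZ-4, i.e. toward the north-east.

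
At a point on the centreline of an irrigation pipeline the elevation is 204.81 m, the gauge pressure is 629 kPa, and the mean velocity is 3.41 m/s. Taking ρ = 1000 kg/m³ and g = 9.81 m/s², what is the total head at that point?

Pressure head ψ = P/(ρg) = 629×1000 / (1000 × 9.81) = 64.12 m.
Velocity head = v²/(2g) = 3.41² / (2 × 9.81) = 0.593 m.
h = z + ψ + v²/(2g) = 204.81 + 64.12 + 0.593 = 269.52 m.

h ≈ 269.52 m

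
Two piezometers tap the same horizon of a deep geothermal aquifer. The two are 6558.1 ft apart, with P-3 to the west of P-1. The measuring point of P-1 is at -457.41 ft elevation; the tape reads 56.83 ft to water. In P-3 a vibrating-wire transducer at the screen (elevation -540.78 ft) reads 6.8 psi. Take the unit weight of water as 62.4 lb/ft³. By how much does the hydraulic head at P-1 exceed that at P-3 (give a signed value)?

Total head at P-1: h = -457.41 − 56.83 = -514.24 ft.
Pressure head at P-3: ψ = 144·P/γ = 144 × 6.8 / 62.4 = 15.69 ft.
Total head at P-3: h = z + ψ = -540.78 + 15.69 = -525.09 ft.
Head difference: h(P-1) − h(P-3) = -514.24 − (-525.09) = 10.85 ft.

Δh ≈ 10.85 ft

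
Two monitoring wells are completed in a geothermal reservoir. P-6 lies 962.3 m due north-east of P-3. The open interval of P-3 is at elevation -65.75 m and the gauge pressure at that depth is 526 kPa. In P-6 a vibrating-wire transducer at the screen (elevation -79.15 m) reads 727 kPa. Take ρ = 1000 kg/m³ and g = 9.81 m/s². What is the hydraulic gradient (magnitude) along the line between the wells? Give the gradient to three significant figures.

i ≈ 0.00737

Pressure head at P-3: ψ = P/(ρg) = 526×1000 / (1000 × 9.81) = 53.62 m.
Total head at P-3: h = z + ψ = -65.75 + 53.62 = -12.13 m.
Pressure head at P-6: ψ = P/(ρg) = 727×1000 / (1000 × 9.81) = 74.11 m.
Total head at P-6: h = z + ψ = -79.15 + 74.11 = -5.04 m.
Head difference: h(P-3) − h(P-6) = -12.13 − (-5.04) = -7.09 m.
Hydraulic gradient: i = |Δh| / L = 7.09 / 962.3 = 0.00737.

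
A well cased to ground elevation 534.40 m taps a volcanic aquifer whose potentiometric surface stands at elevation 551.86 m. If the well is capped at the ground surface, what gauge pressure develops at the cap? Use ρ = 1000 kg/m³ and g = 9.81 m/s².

P ≈ 171 kPa

Head above the cap: Δh = 551.86 − 534.40 = 17.46 m.
P = ρgΔh = 1000 × 9.81 × 17.46 = 171283 Pa ≈ 171 kPa.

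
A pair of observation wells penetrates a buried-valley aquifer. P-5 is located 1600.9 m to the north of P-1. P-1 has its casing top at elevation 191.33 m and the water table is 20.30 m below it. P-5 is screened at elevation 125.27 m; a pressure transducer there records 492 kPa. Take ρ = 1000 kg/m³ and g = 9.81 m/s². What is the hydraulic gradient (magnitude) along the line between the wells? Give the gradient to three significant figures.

Total head at P-1: h = 191.33 − 20.30 = 171.03 m.
Pressure head at P-5: ψ = P/(ρg) = 492×1000 / (1000 × 9.81) = 50.15 m.
Total head at P-5: h = z + ψ = 125.27 + 50.15 = 175.42 m.
Head difference: h(P-1) − h(P-5) = 171.03 − 175.42 = -4.39 m.
Hydraulic gradient: i = |Δh| / L = 4.39 / 1600.9 = 0.00274.

i ≈ 0.00274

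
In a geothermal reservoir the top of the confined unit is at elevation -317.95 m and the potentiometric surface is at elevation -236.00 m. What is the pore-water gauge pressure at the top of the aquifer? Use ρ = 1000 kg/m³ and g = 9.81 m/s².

Pressure head at the aquifer top: ψ = h − z = -236.00 − (-317.95) = 81.95 m.
P = ρgψ = 1000 × 9.81 × 81.95 = 803929 Pa ≈ 804 kPa.

P ≈ 804 kPa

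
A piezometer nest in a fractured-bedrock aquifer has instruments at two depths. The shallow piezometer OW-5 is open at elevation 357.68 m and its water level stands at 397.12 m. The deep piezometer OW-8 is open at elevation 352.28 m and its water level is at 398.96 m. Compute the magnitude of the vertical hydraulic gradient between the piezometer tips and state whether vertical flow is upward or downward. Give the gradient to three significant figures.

Total head at OW-5: h = 397.12 m (water level in the standpipe).
Total head at OW-8: h = 398.96 m.
Δh = h(OW-5) − h(OW-8) = 397.12 − 398.96 = -1.84 m.
Vertical separation Δz = 357.68 − 352.28 = 5.40 m.
|i_v| = |Δh| / Δz = 1.84 / 5.40 = 0.341.
Head is higher in the deep piezometer, so vertical flow is upward (discharge condition).

|i_v| ≈ 0.341; vertical flow is upward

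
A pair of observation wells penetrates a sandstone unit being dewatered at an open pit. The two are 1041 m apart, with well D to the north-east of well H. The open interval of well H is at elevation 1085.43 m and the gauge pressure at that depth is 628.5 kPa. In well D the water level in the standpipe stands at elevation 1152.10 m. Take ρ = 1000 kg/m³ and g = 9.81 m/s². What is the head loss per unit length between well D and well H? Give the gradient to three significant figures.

i ≈ 0.00250 m/m

Pressure head at well H: ψ = P/(ρg) = 628.5×1000 / (1000 × 9.81) = 64.07 m.
Total head at well H: h = z + ψ = 1085.43 + 64.07 = 1149.50 m.
Total head at well D: h = 1152.10 m (water level in the piezometer is the total head).
Head difference: h(well H) − h(well D) = 1149.50 − 1152.10 = -2.60 m.
Hydraulic gradient: i = |Δh| / L = 2.60 / 1041 = 0.00250.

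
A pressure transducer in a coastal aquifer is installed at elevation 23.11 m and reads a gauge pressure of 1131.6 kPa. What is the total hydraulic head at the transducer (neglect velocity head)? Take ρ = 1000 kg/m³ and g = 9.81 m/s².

h ≈ 138.46 m

ψ = P/(ρg) = 1131.6×1000 / (1000 × 9.81) = 115.35 m.
h = z + ψ = 23.11 + 115.35 = 138.46 m.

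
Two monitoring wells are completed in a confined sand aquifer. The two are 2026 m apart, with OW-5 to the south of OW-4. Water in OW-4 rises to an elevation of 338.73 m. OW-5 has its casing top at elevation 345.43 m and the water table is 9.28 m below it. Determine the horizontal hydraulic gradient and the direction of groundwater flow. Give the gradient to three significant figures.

i ≈ 0.00127; groundwater flows toward the south

Total head at OW-4: h = 338.73 m (water level in the piezometer is the total head).
Total head at OW-5: h = 345.43 − 9.28 = 336.15 m.
Head difference: h(OW-4) − h(OW-5) = 338.73 − 336.15 = 2.58 m.
Hydraulic gradient: i = |Δh| / L = 2.58 / 2026 = 0.00127.
Flow is from higher to lower head: from OW-4 toward OW-5, i.e. toward the south.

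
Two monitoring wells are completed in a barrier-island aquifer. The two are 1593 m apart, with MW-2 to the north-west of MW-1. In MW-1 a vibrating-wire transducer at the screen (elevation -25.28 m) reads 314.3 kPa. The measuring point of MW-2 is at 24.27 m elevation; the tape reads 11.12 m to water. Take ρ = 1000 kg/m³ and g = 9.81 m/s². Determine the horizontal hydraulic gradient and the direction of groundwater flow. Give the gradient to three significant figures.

i ≈ 0.00401; groundwater flows toward the south-east

Pressure head at MW-1: ψ = P/(ρg) = 314.3×1000 / (1000 × 9.81) = 32.04 m.
Total head at MW-1: h = z + ψ = -25.28 + 32.04 = 6.76 m.
Total head at MW-2: h = 24.27 − 11.12 = 13.15 m.
Head difference: h(MW-1) − h(MW-2) = 6.76 − 13.15 = -6.39 m.
Hydraulic gradient: i = |Δh| / L = 6.39 / 1593 = 0.00401.
Flow is from higher to lower head: from MW-2 toward MW-1, i.e. toward the south-east.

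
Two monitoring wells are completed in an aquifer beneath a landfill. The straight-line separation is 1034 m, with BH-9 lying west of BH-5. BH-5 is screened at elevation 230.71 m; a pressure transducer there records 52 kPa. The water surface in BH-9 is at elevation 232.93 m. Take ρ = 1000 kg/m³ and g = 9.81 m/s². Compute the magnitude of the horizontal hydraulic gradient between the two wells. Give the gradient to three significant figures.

Pressure head at BH-5: ψ = P/(ρg) = 52×1000 / (1000 × 9.81) = 5.30 m.
Total head at BH-5: h = z + ψ = 230.71 + 5.30 = 236.01 m.
Total head at BH-9: h = 232.93 m (water level in the piezometer is the total head).
Head difference: h(BH-5) − h(BH-9) = 236.01 − 232.93 = 3.08 m.
Hydraulic gradient: i = |Δh| / L = 3.08 / 1034 = 0.00298.

i ≈ 0.00298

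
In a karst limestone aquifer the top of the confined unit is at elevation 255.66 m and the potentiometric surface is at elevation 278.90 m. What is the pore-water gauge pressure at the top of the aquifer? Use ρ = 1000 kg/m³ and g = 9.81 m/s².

Pressure head at the aquifer top: ψ = h − z = 278.90 − 255.66 = 23.24 m.
P = ρgψ = 1000 × 9.81 × 23.24 = 227984 Pa ≈ 228 kPa.

P ≈ 228 kPa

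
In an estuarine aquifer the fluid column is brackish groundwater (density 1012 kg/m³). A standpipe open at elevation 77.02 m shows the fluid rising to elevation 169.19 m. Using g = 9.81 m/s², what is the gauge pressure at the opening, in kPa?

Pressure head ψ = h − z = 169.19 − 77.02 = 92.17 m.
P = ρgψ = 1012 × 9.81 × 92.17 = 915038 Pa ≈ 915 kPa.

P ≈ 915 kPa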